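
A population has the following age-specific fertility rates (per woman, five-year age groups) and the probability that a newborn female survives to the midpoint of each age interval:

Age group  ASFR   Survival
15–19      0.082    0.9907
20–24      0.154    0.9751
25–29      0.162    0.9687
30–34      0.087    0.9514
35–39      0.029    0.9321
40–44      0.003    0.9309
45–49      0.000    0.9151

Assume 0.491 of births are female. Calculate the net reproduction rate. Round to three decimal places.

1.230

Proportion female at birth = 0.491.
Weighting each age-specific rate by interval width and survival:
  15–19: 5 × 0.082 × 0.9907 = 0.40619
  20–24: 5 × 0.154 × 0.9751 = 0.75083
  25–29: 5 × 0.162 × 0.9687 = 0.78465
  30–34: 5 × 0.087 × 0.9514 = 0.41386
  35–39: 5 × 0.029 × 0.9321 = 0.13515
  40–44: 5 × 0.003 × 0.9309 = 0.01396
  45–49: 5 × 0.000 × 0.9151 = 0.00000
Sum = 2.50464
NRR = 0.491 × 2.50464 = 1.22978
An NRR exceeding 1 indicates intrinsic growth under these rates.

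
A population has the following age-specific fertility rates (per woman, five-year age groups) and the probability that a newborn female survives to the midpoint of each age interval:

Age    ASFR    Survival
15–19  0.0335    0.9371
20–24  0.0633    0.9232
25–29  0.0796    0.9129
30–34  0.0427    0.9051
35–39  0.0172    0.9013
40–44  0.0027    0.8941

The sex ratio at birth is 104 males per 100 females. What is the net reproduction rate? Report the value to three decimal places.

Proportion female at birth = 100 / (100 + 104) = 0.49020.
Weighting each age-specific rate by interval width and survival:
  15–19: 5 × 0.0335 × 0.9371 = 0.15696
  20–24: 5 × 0.0633 × 0.9232 = 0.29219
  25–29: 5 × 0.0796 × 0.9129 = 0.36333
  30–34: 5 × 0.0427 × 0.9051 = 0.19324
  35–39: 5 × 0.0172 × 0.9013 = 0.07751
  40–44: 5 × 0.0027 × 0.8941 = 0.01207
Sum = 1.09530
NRR = 0.49020 × 1.09530 = 0.53692
NRR < 1, so the cohort does not fully replace itself.

0.537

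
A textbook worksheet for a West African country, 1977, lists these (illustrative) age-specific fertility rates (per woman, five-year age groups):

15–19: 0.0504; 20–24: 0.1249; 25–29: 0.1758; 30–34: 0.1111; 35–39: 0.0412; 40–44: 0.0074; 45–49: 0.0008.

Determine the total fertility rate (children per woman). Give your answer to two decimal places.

Sum of ASFRs = 0.0504 + 0.1249 + 0.1758 + 0.1111 + 0.0412 + 0.0074 + 0.0008 = 0.5116
TFR = 5 × 0.5116 = 2.558

2.56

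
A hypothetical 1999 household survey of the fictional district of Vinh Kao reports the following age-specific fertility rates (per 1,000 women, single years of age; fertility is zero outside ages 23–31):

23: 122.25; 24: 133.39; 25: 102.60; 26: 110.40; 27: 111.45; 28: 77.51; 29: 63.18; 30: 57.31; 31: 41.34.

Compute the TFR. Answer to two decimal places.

Sum of ASFRs = 122.25 + 133.39 + 102.60 + 110.40 + 111.45 + 77.51 + 63.18 + 57.31 + 41.34 = 819.43
TFR = 819.43 / 1000 = 0.81943

0.82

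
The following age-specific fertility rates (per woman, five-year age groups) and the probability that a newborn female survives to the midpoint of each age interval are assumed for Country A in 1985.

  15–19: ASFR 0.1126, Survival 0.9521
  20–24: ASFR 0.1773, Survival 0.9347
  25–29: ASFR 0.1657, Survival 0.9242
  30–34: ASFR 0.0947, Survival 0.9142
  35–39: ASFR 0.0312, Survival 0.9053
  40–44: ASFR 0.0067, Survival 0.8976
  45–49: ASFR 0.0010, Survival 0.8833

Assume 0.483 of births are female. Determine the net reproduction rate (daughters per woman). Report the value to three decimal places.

1.323

Proportion female at birth = 0.483.
Each age group contributes 5 × ASFR × survival:
  15–19: 5 × 0.1126 × 0.9521 = 0.53603
  20–24: 5 × 0.1773 × 0.9347 = 0.82861
  25–29: 5 × 0.1657 × 0.9242 = 0.76570
  30–34: 5 × 0.0947 × 0.9142 = 0.43287
  35–39: 5 × 0.0312 × 0.9053 = 0.14123
  40–44: 5 × 0.0067 × 0.8976 = 0.03007
  45–49: 5 × 0.0010 × 0.8833 = 0.00442
Sum = 2.73893
NRR = 0.483 × 2.73893 = 1.32290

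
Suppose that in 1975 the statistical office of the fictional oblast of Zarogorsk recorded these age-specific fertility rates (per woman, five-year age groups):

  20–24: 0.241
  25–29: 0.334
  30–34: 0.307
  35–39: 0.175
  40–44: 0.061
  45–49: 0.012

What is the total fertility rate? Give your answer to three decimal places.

5.650

Sum of ASFRs = 0.241 + 0.334 + 0.307 + 0.175 + 0.061 + 0.012 = 1.130
TFR = 5 × 1.130 = 5.65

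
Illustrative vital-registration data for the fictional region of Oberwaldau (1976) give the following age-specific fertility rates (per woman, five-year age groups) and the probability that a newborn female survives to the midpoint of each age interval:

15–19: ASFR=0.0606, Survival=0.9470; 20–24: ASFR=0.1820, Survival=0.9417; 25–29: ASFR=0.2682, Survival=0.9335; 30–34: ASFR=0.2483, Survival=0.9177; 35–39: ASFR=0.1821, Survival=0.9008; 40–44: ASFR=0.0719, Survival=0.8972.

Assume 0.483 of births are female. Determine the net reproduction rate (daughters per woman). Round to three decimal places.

Proportion female at birth = 0.483.
Weighting each age-specific rate by interval width and survival:
  15–19: 5 × 0.0606 × 0.9470 = 0.28694
  20–24: 5 × 0.1820 × 0.9417 = 0.85695
  25–29: 5 × 0.2682 × 0.9335 = 1.25182
  30–34: 5 × 0.2483 × 0.9177 = 1.13932
  35–39: 5 × 0.1821 × 0.9008 = 0.82018
  40–44: 5 × 0.0719 × 0.8972 = 0.32254
Sum = 4.67775
NRR = 0.483 × 4.67775 = 2.25935
With NRR above 1 the population is above replacement fertility.

2.259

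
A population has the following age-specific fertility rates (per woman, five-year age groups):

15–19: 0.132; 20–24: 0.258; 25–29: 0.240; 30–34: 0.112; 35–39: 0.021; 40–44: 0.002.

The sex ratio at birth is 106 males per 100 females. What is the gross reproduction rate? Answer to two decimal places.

Proportion female at birth = 100 / (100 + 106) = 0.48544.
Sum of ASFRs = 0.132 + 0.258 + 0.240 + 0.112 + 0.021 + 0.002 = 0.765
TFR = 5 × 0.765 = 3.825
GRR = 0.48544 × 3.825 = 1.85681

1.86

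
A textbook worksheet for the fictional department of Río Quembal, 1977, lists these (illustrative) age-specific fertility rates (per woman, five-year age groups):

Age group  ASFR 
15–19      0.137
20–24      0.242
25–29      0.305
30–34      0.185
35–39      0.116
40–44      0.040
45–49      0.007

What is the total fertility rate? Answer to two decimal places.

Sum of ASFRs = 0.137 + 0.242 + 0.305 + 0.185 + 0.116 + 0.040 + 0.007 = 1.032
TFR = 5 × 1.032 = 5.16

5.16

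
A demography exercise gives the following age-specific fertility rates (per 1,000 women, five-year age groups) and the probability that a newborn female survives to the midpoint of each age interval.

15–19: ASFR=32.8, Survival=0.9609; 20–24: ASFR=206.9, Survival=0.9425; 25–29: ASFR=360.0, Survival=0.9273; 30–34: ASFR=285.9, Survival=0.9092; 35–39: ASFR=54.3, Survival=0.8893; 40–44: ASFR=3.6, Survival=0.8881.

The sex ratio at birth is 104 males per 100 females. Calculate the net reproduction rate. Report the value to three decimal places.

Proportion female at birth = 100 / (100 + 104) = 0.49020.
Weighting each age-specific rate by interval width and survival:
  15–19: 5 × 32.8/1000 × 0.9609 = 0.15759
  20–24: 5 × 206.9/1000 × 0.9425 = 0.97502
  25–29: 5 × 360.0/1000 × 0.9273 = 1.66914
  30–34: 5 × 285.9/1000 × 0.9092 = 1.29970
  35–39: 5 × 54.3/1000 × 0.8893 = 0.24144
  40–44: 5 × 3.6/1000 × 0.8881 = 0.01599
Sum = 4.35888
NRR = 0.49020 × 4.35888 = 2.13672
An NRR exceeding 1 indicates intrinsic growth under these rates.

2.137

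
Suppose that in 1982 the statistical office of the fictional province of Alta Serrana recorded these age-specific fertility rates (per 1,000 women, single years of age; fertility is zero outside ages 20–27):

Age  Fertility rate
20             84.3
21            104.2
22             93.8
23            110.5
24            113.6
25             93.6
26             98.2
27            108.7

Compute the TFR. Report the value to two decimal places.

Sum of ASFRs = 84.3 + 104.2 + 93.8 + 110.5 + 113.6 + 93.6 + 98.2 + 108.7 = 806.9
TFR = 806.9 / 1000 = 0.8069

0.81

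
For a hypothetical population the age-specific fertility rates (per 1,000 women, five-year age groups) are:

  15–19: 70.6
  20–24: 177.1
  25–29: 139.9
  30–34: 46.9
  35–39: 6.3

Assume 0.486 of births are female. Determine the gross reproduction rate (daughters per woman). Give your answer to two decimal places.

1.07

Proportion female at birth = 0.486.
Sum of ASFRs = 70.6 + 177.1 + 139.9 + 46.9 + 6.3 = 440.8
TFR = 5 × 440.8 / 1000 = 2.204
GRR = 0.486 × 2.204 = 1.07114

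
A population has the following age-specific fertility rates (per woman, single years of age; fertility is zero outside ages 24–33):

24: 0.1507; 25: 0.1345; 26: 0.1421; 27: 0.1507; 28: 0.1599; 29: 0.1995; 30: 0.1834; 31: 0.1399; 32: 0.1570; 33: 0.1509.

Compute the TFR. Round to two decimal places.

Sum of ASFRs = 0.1507 + 0.1345 + 0.1421 + 0.1507 + 0.1599 + 0.1995 + 0.1834 + 0.1399 + 0.1570 + 0.1509 = 1.5686
TFR = 1.5686

1.57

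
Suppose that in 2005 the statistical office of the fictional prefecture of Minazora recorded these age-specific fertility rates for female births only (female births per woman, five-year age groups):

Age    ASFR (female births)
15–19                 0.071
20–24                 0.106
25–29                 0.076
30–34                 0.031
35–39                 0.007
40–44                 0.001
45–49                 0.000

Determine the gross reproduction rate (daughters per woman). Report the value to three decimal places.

1.460

Sum of female ASFRs = 0.071 + 0.106 + 0.076 + 0.031 + 0.007 + 0.001 + 0.000 = 0.292
GRR = 5 × 0.292 = 1.46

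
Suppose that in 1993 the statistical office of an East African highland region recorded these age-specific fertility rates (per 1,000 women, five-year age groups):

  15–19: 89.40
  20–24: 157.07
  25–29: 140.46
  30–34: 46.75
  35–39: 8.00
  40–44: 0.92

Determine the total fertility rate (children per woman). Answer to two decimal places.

Sum of ASFRs = 89.40 + 157.07 + 140.46 + 46.75 + 8.00 + 0.92 = 442.60
TFR = 5 × 442.60 / 1000 = 2.213

2.21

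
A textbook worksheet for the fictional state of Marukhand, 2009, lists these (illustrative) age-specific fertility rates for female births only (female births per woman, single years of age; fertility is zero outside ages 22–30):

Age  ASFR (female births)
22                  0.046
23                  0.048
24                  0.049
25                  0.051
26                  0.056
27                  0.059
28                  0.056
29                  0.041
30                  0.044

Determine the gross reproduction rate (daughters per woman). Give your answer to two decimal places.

0.45

Sum of female ASFRs = 0.046 + 0.048 + 0.049 + 0.051 + 0.056 + 0.059 + 0.056 + 0.041 + 0.044 = 0.450
GRR = 0.45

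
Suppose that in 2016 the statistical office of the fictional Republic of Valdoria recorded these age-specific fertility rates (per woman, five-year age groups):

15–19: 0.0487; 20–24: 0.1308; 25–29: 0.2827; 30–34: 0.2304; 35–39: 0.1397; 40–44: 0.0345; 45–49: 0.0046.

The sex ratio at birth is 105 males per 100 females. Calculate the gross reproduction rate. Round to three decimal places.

Proportion female at birth = 100 / (100 + 105) = 0.48780.
Sum of ASFRs = 0.0487 + 0.1308 + 0.2827 + 0.2304 + 0.1397 + 0.0345 + 0.0046 = 0.8714
TFR = 5 × 0.8714 = 4.357
GRR = 0.48780 × 4.357 = 2.12534

2.125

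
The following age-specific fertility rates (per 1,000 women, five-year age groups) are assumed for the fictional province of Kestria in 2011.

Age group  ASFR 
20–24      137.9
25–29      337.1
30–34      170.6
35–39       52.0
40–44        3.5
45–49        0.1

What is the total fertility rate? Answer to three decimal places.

Sum of ASFRs = 137.9 + 337.1 + 170.6 + 52.0 + 3.5 + 0.1 = 701.2
TFR = 5 × 701.2 / 1000 = 3.506

3.506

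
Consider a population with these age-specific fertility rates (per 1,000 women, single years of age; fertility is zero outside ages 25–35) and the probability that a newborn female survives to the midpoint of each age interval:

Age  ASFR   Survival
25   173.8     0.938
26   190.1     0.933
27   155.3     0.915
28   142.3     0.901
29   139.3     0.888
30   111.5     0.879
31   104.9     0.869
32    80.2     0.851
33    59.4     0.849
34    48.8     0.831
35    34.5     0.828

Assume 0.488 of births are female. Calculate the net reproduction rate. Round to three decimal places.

0.542

Proportion female at birth = 0.488.
Per-age-group product (1 × ASFR × survival probability):
  25: 1 × 173.8/1000 × 0.938 = 0.16302
  26: 1 × 190.1/1000 × 0.933 = 0.17736
  27: 1 × 155.3/1000 × 0.915 = 0.14210
  28: 1 × 142.3/1000 × 0.901 = 0.12821
  29: 1 × 139.3/1000 × 0.888 = 0.12370
  30: 1 × 111.5/1000 × 0.879 = 0.09801
  31: 1 × 104.9/1000 × 0.869 = 0.09116
  32: 1 × 80.2/1000 × 0.851 = 0.06825
  33: 1 × 59.4/1000 × 0.849 = 0.05043
  34: 1 × 48.8/1000 × 0.831 = 0.04055
  35: 1 × 34.5/1000 × 0.828 = 0.02857
Sum = 1.11136
NRR = 0.488 × 1.11136 = 0.54234
An NRR under 1 implies long-run decline under these rates.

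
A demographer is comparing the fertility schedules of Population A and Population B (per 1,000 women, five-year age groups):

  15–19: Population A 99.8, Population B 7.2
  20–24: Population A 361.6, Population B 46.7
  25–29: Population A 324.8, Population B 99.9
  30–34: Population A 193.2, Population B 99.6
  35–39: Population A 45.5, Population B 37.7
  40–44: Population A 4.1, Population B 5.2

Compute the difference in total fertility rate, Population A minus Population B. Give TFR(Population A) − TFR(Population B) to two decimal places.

3.66

Population A:
  Sum of ASFRs = 99.8 + 361.6 + 324.8 + 193.2 + 45.5 + 4.1 = 1029.0
  TFR = 5 × 1029.0 / 1000 = 5.145
Population B:
  Sum of ASFRs = 7.2 + 46.7 + 99.9 + 99.6 + 37.7 + 5.2 = 296.3
  TFR = 5 × 296.3 / 1000 = 1.4815
Difference = 5.145 − 1.4815 = 3.6635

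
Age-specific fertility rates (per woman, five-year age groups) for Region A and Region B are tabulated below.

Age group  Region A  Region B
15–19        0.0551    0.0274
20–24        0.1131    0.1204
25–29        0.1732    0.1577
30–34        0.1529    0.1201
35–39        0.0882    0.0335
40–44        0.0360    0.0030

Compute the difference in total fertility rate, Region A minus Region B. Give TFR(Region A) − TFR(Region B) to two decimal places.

Region A:
  Sum of ASFRs = 0.0551 + 0.1131 + 0.1732 + 0.1529 + 0.0882 + 0.0360 = 0.6185
  TFR = 5 × 0.6185 = 3.0925
Region B:
  Sum of ASFRs = 0.0274 + 0.1204 + 0.1577 + 0.1201 + 0.0335 + 0.0030 = 0.4621
  TFR = 5 × 0.4621 = 2.3105
Difference = 3.0925 − 2.3105 = 0.782

0.78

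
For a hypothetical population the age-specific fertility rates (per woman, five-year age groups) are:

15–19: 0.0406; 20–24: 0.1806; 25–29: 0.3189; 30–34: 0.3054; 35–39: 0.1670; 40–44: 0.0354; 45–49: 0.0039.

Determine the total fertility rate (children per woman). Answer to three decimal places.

Sum of ASFRs = 0.0406 + 0.1806 + 0.3189 + 0.3054 + 0.1670 + 0.0354 + 0.0039 = 1.0518
TFR = 5 × 1.0518 = 5.259

5.259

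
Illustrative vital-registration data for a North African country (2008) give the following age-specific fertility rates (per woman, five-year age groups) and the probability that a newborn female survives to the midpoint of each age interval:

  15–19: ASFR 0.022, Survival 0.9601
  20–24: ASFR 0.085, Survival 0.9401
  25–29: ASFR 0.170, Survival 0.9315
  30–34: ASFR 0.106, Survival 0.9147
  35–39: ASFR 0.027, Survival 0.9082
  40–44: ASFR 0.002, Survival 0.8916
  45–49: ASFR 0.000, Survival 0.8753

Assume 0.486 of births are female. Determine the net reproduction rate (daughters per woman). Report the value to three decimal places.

0.930

Proportion female at birth = 0.486.
Weighting each age-specific rate by interval width and survival:
  15–19: 5 × 0.022 × 0.9601 = 0.10561
  20–24: 5 × 0.085 × 0.9401 = 0.39954
  25–29: 5 × 0.170 × 0.9315 = 0.79178
  30–34: 5 × 0.106 × 0.9147 = 0.48479
  35–39: 5 × 0.027 × 0.9082 = 0.12261
  40–44: 5 × 0.002 × 0.8916 = 0.00892
  45–49: 5 × 0.000 × 0.8753 = 0.00000
Sum = 1.91325
NRR = 0.486 × 1.91325 = 0.92984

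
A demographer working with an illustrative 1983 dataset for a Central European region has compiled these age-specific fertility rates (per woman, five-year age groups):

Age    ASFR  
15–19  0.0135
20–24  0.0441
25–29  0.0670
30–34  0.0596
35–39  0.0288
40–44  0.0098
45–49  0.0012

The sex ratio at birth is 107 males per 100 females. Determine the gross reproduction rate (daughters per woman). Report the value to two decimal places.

0.54

Proportion female at birth = 100 / (100 + 107) = 0.48309.
Sum of ASFRs = 0.0135 + 0.0441 + 0.0670 + 0.0596 + 0.0288 + 0.0098 + 0.0012 = 0.2240
TFR = 5 × 0.2240 = 1.12
GRR = 0.48309 × 1.12 = 0.54106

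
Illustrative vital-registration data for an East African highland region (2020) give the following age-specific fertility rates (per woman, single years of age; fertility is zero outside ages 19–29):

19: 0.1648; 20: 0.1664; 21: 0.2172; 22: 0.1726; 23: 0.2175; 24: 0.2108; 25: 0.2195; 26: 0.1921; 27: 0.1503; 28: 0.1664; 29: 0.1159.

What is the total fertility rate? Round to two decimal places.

Sum of ASFRs = 0.1648 + 0.1664 + 0.2172 + 0.1726 + 0.2175 + 0.2108 + 0.2195 + 0.1921 + 0.1503 + 0.1664 + 0.1159 = 1.9935
TFR = 1.9935

1.99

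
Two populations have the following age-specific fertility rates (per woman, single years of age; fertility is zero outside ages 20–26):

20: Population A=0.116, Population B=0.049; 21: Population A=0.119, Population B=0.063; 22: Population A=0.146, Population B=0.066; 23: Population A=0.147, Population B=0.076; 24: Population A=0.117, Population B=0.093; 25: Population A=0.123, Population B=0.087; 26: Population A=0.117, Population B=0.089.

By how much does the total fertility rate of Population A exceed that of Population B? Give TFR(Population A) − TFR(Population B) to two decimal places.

Population A:
  Sum of ASFRs = 0.116 + 0.119 + 0.146 + 0.147 + 0.117 + 0.123 + 0.117 = 0.885
  TFR = 0.885
Population B:
  Sum of ASFRs = 0.049 + 0.063 + 0.066 + 0.076 + 0.093 + 0.087 + 0.089 = 0.523
  TFR = 0.523
Difference = 0.885 − 0.523 = 0.362

0.36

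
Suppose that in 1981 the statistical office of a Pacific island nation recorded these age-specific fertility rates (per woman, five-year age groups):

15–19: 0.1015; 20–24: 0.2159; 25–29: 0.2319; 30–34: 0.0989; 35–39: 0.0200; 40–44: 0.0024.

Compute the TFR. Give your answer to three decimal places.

Sum of ASFRs = 0.1015 + 0.2159 + 0.2319 + 0.0989 + 0.0200 + 0.0024 = 0.6706
TFR = 5 × 0.6706 = 3.353

3.353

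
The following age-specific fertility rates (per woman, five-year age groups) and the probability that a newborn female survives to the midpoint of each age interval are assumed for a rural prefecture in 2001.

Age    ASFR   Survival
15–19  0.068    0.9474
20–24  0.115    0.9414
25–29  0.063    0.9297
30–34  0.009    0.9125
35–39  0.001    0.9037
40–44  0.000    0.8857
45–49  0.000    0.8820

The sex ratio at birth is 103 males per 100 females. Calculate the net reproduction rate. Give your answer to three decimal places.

Proportion female at birth = 100 / (100 + 103) = 0.49261.
Per-age-group product (5 × ASFR × survival probability):
  15–19: 5 × 0.068 × 0.9474 = 0.32212
  20–24: 5 × 0.115 × 0.9414 = 0.54131
  25–29: 5 × 0.063 × 0.9297 = 0.29286
  30–34: 5 × 0.009 × 0.9125 = 0.04106
  35–39: 5 × 0.001 × 0.9037 = 0.00452
  40–44: 5 × 0.000 × 0.8857 = 0.00000
  45–49: 5 × 0.000 × 0.8820 = 0.00000
Sum = 1.20187
NRR = 0.49261 × 1.20187 = 0.59205

0.592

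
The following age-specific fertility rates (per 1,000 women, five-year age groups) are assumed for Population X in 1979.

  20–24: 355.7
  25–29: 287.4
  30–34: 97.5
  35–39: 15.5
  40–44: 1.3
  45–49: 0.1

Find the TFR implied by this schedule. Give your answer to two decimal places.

3.79

Sum of ASFRs = 355.7 + 287.4 + 97.5 + 15.5 + 1.3 + 0.1 = 757.5
TFR = 5 × 757.5 / 1000 = 3.7875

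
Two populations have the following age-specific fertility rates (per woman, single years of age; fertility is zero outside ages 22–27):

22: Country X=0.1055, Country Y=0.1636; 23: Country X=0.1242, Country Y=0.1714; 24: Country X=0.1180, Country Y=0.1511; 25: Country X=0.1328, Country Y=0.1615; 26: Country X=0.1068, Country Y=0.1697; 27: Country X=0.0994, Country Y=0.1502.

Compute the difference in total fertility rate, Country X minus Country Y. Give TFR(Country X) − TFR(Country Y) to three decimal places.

-0.281

Country X:
  Sum of ASFRs = 0.1055 + 0.1242 + 0.1180 + 0.1328 + 0.1068 + 0.0994 = 0.6867
  TFR = 0.6867
Country Y:
  Sum of ASFRs = 0.1636 + 0.1714 + 0.1511 + 0.1615 + 0.1697 + 0.1502 = 0.9675
  TFR = 0.9675
Difference = 0.6867 − 0.9675 = -0.2808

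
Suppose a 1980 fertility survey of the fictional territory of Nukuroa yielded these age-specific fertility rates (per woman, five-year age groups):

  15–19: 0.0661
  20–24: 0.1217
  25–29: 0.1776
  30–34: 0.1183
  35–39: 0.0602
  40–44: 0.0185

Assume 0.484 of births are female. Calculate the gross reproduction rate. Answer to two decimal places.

1.36

Proportion female at birth = 0.484.
Sum of ASFRs = 0.0661 + 0.1217 + 0.1776 + 0.1183 + 0.0602 + 0.0185 = 0.5624
TFR = 5 × 0.5624 = 2.812
GRR = 0.484 × 2.812 = 1.36101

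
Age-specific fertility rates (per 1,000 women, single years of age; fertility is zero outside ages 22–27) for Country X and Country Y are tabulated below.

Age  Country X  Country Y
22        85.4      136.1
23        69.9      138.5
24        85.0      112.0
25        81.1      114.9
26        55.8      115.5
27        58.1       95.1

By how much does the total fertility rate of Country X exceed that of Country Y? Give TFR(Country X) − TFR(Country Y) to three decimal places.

-0.277

Country X:
  Sum of ASFRs = 85.4 + 69.9 + 85.0 + 81.1 + 55.8 + 58.1 = 435.3
  TFR = 435.3 / 1000 = 0.4353
Country Y:
  Sum of ASFRs = 136.1 + 138.5 + 112.0 + 114.9 + 115.5 + 95.1 = 712.1
  TFR = 712.1 / 1000 = 0.7121
Difference = 0.4353 − 0.7121 = -0.2768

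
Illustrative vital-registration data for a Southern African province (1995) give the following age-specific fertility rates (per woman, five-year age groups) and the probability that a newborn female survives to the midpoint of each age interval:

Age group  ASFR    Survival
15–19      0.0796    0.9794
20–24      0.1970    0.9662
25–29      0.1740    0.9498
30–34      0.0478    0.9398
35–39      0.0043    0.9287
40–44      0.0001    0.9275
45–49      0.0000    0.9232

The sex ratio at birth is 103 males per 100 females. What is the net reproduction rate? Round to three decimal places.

1.189

Proportion female at birth = 100 / (100 + 103) = 0.49261.
Per-age-group product (5 × ASFR × survival probability):
  15–19: 5 × 0.0796 × 0.9794 = 0.38980
  20–24: 5 × 0.1970 × 0.9662 = 0.95171
  25–29: 5 × 0.1740 × 0.9498 = 0.82633
  30–34: 5 × 0.0478 × 0.9398 = 0.22461
  35–39: 5 × 0.0043 × 0.9287 = 0.01997
  40–44: 5 × 0.0001 × 0.9275 = 0.00046
  45–49: 5 × 0.0000 × 0.9232 = 0.00000
Sum = 2.41288
NRR = 0.49261 × 2.41288 = 1.18861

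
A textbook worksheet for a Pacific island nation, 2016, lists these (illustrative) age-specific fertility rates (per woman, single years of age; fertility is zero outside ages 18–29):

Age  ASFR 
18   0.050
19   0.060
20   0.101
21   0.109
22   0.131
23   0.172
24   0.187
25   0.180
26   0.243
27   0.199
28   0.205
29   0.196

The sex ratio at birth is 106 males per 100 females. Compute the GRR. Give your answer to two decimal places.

0.89

Proportion female at birth = 100 / (100 + 106) = 0.48544.
Sum of ASFRs = 0.050 + 0.060 + 0.101 + 0.109 + 0.131 + 0.172 + 0.187 + 0.180 + 0.243 + 0.199 + 0.205 + 0.196 = 1.833
TFR = 1.833
GRR = 0.48544 × 1.833 = 0.88981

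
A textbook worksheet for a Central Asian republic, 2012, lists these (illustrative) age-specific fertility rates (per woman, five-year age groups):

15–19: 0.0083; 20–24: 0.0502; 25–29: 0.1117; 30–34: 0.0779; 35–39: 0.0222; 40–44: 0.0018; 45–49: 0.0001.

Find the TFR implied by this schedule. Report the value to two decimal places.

Sum of ASFRs = 0.0083 + 0.0502 + 0.1117 + 0.0779 + 0.0222 + 0.0018 + 0.0001 = 0.2722
TFR = 5 × 0.2722 = 1.361

1.36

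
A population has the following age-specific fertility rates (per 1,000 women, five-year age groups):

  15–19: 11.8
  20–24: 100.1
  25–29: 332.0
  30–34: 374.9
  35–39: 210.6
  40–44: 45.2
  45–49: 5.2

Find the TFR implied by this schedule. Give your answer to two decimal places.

5.40

Sum of ASFRs = 11.8 + 100.1 + 332.0 + 374.9 + 210.6 + 45.2 + 5.2 = 1079.8
TFR = 5 × 1079.8 / 1000 = 5.399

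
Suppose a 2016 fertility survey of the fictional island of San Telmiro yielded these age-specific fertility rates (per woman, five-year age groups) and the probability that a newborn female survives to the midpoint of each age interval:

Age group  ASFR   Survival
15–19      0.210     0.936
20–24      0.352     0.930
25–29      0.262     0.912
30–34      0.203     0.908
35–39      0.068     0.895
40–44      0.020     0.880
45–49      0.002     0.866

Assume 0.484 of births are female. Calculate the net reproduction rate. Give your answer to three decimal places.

2.486

Proportion female at birth = 0.484.
Survival-weighted fertility by age (5·fₓ·Sₓ):
  15–19: 5 × 0.210 × 0.936 = 0.98280
  20–24: 5 × 0.352 × 0.930 = 1.63680
  25–29: 5 × 0.262 × 0.912 = 1.19472
  30–34: 5 × 0.203 × 0.908 = 0.92162
  35–39: 5 × 0.068 × 0.895 = 0.30430
  40–44: 5 × 0.020 × 0.880 = 0.08800
  45–49: 5 × 0.002 × 0.866 = 0.00866
Sum = 5.13690
NRR = 0.484 × 5.13690 = 2.48626
NRR > 1, so each generation more than replaces itself.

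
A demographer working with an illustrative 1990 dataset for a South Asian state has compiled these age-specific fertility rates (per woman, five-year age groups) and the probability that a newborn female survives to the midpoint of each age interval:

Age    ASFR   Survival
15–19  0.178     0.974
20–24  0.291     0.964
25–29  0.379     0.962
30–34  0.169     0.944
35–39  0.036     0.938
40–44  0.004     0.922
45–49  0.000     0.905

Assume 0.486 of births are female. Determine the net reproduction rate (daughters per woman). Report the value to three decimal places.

2.468

Proportion female at birth = 0.486.
Each age group contributes 5 × ASFR × survival:
  15–19: 5 × 0.178 × 0.974 = 0.86686
  20–24: 5 × 0.291 × 0.964 = 1.40262
  25–29: 5 × 0.379 × 0.962 = 1.82299
  30–34: 5 × 0.169 × 0.944 = 0.79768
  35–39: 5 × 0.036 × 0.938 = 0.16884
  40–44: 5 × 0.004 × 0.922 = 0.01844
  45–49: 5 × 0.000 × 0.905 = 0.00000
Sum = 5.07743
NRR = 0.486 × 5.07743 = 2.46763
With NRR above 1 the population is above replacement fertility.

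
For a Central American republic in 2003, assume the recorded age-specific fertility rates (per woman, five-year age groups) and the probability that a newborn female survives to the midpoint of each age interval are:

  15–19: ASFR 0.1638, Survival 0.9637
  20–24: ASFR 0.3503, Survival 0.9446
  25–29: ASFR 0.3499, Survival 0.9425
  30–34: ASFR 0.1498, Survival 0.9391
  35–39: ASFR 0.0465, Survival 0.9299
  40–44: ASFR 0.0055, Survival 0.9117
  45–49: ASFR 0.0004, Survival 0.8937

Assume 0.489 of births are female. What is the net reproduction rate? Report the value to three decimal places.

2.464

Proportion female at birth = 0.489.
Weighting each age-specific rate by interval width and survival:
  15–19: 5 × 0.1638 × 0.9637 = 0.78927
  20–24: 5 × 0.3503 × 0.9446 = 1.65447
  25–29: 5 × 0.3499 × 0.9425 = 1.64890
  30–34: 5 × 0.1498 × 0.9391 = 0.70339
  35–39: 5 × 0.0465 × 0.9299 = 0.21620
  40–44: 5 × 0.0055 × 0.9117 = 0.02507
  45–49: 5 × 0.0004 × 0.8937 = 0.00179
Sum = 5.03909
NRR = 0.489 × 5.03909 = 2.46412
An NRR exceeding 1 indicates intrinsic growth under these rates.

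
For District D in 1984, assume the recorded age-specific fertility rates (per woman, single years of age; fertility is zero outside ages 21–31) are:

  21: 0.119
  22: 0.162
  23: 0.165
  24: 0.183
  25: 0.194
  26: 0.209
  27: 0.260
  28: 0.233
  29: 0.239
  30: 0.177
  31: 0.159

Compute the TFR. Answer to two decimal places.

Sum of ASFRs = 0.119 + 0.162 + 0.165 + 0.183 + 0.194 + 0.209 + 0.260 + 0.233 + 0.239 + 0.177 + 0.159 = 2.100
TFR = 2.1

2.10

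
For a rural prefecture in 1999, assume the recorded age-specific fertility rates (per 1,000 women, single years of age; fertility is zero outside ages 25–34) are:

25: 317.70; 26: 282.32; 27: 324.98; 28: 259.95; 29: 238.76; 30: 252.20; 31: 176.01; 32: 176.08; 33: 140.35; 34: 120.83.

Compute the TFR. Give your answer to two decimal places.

Sum of ASFRs = 317.70 + 282.32 + 324.98 + 259.95 + 238.76 + 252.20 + 176.01 + 176.08 + 140.35 + 120.83 = 2289.18
TFR = 2289.18 / 1000 = 2.28918

2.29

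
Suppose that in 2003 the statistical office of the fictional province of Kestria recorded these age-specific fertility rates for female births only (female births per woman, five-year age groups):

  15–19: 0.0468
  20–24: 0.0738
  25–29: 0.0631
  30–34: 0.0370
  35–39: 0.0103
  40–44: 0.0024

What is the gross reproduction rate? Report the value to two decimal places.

Sum of female ASFRs = 0.0468 + 0.0738 + 0.0631 + 0.0370 + 0.0103 + 0.0024 = 0.2334
GRR = 5 × 0.2334 = 1.167

1.17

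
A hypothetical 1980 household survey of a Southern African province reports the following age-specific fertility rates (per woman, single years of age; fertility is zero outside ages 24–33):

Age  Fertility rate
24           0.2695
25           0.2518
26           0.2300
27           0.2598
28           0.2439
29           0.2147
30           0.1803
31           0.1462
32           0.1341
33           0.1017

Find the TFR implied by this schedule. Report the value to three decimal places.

Sum of ASFRs = 0.2695 + 0.2518 + 0.2300 + 0.2598 + 0.2439 + 0.2147 + 0.1803 + 0.1462 + 0.1341 + 0.1017 = 2.0320
TFR = 2.032

2.032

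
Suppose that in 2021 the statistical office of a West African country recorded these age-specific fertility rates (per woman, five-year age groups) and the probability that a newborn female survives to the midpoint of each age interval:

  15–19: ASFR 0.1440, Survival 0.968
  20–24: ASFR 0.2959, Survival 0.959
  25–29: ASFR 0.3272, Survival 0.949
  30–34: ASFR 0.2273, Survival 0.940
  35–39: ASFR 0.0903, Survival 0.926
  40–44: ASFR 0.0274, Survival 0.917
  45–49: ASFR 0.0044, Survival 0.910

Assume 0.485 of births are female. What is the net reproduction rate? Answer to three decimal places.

Proportion female at birth = 0.485.
Survival-weighted fertility by age (5·fₓ·Sₓ):
  15–19: 5 × 0.1440 × 0.968 = 0.69696
  20–24: 5 × 0.2959 × 0.959 = 1.41884
  25–29: 5 × 0.3272 × 0.949 = 1.55256
  30–34: 5 × 0.2273 × 0.940 = 1.06831
  35–39: 5 × 0.0903 × 0.926 = 0.41809
  40–44: 5 × 0.0274 × 0.917 = 0.12563
  45–49: 5 × 0.0044 × 0.910 = 0.02002
Sum = 5.30041
NRR = 0.485 × 5.30041 = 2.57070

2.571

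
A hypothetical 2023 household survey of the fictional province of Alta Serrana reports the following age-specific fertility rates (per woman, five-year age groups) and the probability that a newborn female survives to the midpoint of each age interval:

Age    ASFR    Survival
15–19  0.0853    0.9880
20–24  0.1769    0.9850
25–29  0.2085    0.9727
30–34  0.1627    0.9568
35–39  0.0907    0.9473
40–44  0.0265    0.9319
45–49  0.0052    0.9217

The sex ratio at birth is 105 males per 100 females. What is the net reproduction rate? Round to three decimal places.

Proportion female at birth = 100 / (100 + 105) = 0.48780.
Each age group contributes 5 × ASFR × survival:
  15–19: 5 × 0.0853 × 0.9880 = 0.42138
  20–24: 5 × 0.1769 × 0.9850 = 0.87123
  25–29: 5 × 0.2085 × 0.9727 = 1.01404
  30–34: 5 × 0.1627 × 0.9568 = 0.77836
  35–39: 5 × 0.0907 × 0.9473 = 0.42960
  40–44: 5 × 0.0265 × 0.9319 = 0.12348
  45–49: 5 × 0.0052 × 0.9217 = 0.02396
Sum = 3.66205
NRR = 0.48780 × 3.66205 = 1.78635

1.786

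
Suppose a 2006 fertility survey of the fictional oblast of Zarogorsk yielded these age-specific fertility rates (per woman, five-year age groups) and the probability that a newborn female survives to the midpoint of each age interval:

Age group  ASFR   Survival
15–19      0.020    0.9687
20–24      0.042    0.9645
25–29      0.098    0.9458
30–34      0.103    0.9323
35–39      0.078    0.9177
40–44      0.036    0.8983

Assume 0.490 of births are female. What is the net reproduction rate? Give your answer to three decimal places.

Proportion female at birth = 0.490.
Weighting each age-specific rate by interval width and survival:
  15–19: 5 × 0.020 × 0.9687 = 0.09687
  20–24: 5 × 0.042 × 0.9645 = 0.20255
  25–29: 5 × 0.098 × 0.9458 = 0.46344
  30–34: 5 × 0.103 × 0.9323 = 0.48013
  35–39: 5 × 0.078 × 0.9177 = 0.35790
  40–44: 5 × 0.036 × 0.8983 = 0.16169
Sum = 1.76258
NRR = 0.490 × 1.76258 = 0.86366
With NRR below 1 the population is below replacement fertility.

0.864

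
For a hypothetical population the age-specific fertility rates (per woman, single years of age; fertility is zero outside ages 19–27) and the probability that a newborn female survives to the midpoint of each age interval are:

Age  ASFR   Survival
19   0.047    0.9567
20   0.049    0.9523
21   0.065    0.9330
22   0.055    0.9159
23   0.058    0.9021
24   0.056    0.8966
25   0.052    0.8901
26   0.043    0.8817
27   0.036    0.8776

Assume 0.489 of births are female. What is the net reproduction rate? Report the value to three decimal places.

0.206

Proportion female at birth = 0.489.
Survival-weighted fertility by age (1·fₓ·Sₓ):
  19: 1 × 0.047 × 0.9567 = 0.04496
  20: 1 × 0.049 × 0.9523 = 0.04666
  21: 1 × 0.065 × 0.9330 = 0.06065
  22: 1 × 0.055 × 0.9159 = 0.05037
  23: 1 × 0.058 × 0.9021 = 0.05232
  24: 1 × 0.056 × 0.8966 = 0.05021
  25: 1 × 0.052 × 0.8901 = 0.04629
  26: 1 × 0.043 × 0.8817 = 0.03791
  27: 1 × 0.036 × 0.8776 = 0.03159
Sum = 0.42096
NRR = 0.489 × 0.42096 = 0.20585
An NRR under 1 implies long-run decline under these rates.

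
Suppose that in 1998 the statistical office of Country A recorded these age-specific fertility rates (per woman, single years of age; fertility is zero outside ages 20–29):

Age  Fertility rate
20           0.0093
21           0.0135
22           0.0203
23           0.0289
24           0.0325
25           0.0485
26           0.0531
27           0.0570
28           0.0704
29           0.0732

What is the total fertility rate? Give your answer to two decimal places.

0.41

Sum of ASFRs = 0.0093 + 0.0135 + 0.0203 + 0.0289 + 0.0325 + 0.0485 + 0.0531 + 0.0570 + 0.0704 + 0.0732 = 0.4067
TFR = 0.4067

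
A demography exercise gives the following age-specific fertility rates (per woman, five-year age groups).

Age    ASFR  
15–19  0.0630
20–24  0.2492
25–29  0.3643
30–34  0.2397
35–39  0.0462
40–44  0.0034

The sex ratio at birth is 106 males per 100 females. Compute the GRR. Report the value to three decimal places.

Proportion female at birth = 100 / (100 + 106) = 0.48544.
Sum of ASFRs = 0.0630 + 0.2492 + 0.3643 + 0.2397 + 0.0462 + 0.0034 = 0.9658
TFR = 5 × 0.9658 = 4.829
GRR = 0.48544 × 4.829 = 2.34419

2.344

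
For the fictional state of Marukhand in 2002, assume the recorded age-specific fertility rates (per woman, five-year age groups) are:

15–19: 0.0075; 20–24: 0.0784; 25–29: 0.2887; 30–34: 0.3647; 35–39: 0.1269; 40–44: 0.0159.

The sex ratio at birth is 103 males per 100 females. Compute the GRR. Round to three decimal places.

2.173

Proportion female at birth = 100 / (100 + 103) = 0.49261.
Sum of ASFRs = 0.0075 + 0.0784 + 0.2887 + 0.3647 + 0.1269 + 0.0159 = 0.8821
TFR = 5 × 0.8821 = 4.4105
GRR = 0.49261 × 4.4105 = 2.17266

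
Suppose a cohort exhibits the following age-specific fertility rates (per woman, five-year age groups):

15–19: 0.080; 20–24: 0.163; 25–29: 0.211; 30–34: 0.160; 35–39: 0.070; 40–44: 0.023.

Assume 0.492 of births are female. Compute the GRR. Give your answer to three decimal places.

1.739

Proportion female at birth = 0.492.
Sum of ASFRs = 0.080 + 0.163 + 0.211 + 0.160 + 0.070 + 0.023 = 0.707
TFR = 5 × 0.707 = 3.535
GRR = 0.492 × 3.535 = 1.73922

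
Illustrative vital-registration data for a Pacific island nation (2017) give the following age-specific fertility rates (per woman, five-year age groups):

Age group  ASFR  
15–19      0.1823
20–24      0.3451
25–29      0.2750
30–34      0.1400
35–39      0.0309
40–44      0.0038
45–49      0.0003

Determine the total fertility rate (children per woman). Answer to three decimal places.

Sum of ASFRs = 0.1823 + 0.3451 + 0.2750 + 0.1400 + 0.0309 + 0.0038 + 0.0003 = 0.9774
TFR = 5 × 0.9774 = 4.887

4.887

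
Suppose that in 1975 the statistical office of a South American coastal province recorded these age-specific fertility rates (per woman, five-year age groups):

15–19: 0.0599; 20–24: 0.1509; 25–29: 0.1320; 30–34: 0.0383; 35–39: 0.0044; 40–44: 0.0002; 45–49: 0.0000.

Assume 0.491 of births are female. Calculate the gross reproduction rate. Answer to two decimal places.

0.95

Proportion female at birth = 0.491.
Sum of ASFRs = 0.0599 + 0.1509 + 0.1320 + 0.0383 + 0.0044 + 0.0002 + 0.0000 = 0.3857
TFR = 5 × 0.3857 = 1.9285
GRR = 0.491 × 1.9285 = 0.94689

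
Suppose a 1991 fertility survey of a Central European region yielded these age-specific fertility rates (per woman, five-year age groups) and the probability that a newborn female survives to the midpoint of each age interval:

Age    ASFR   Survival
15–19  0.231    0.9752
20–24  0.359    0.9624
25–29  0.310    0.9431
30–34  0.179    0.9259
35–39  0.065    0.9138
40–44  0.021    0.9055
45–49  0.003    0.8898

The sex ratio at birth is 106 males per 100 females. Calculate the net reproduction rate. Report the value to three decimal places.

2.694

Proportion female at birth = 100 / (100 + 106) = 0.48544.
Survival-weighted fertility by age (5·fₓ·Sₓ):
  15–19: 5 × 0.231 × 0.9752 = 1.12636
  20–24: 5 × 0.359 × 0.9624 = 1.72751
  25–29: 5 × 0.310 × 0.9431 = 1.46181
  30–34: 5 × 0.179 × 0.9259 = 0.82868
  35–39: 5 × 0.065 × 0.9138 = 0.29699
  40–44: 5 × 0.021 × 0.9055 = 0.09508
  45–49: 5 × 0.003 × 0.8898 = 0.01335
Sum = 5.54978
NRR = 0.48544 × 5.54978 = 2.69409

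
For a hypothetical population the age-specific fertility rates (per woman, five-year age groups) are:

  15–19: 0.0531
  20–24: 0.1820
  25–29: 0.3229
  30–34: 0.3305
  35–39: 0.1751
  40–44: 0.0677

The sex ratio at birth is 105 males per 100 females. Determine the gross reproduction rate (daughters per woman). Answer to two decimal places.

2.76

Proportion female at birth = 100 / (100 + 105) = 0.48780.
Sum of ASFRs = 0.0531 + 0.1820 + 0.3229 + 0.3305 + 0.1751 + 0.0677 = 1.1313
TFR = 5 × 1.1313 = 5.6565
GRR = 0.48780 × 5.6565 = 2.75924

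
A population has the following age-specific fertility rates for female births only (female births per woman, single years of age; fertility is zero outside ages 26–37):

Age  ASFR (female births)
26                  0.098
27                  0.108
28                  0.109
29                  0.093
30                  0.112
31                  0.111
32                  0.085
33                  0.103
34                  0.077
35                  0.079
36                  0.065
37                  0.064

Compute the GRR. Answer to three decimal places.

Sum of female ASFRs = 0.098 + 0.108 + 0.109 + 0.093 + 0.112 + 0.111 + 0.085 + 0.103 + 0.077 + 0.079 + 0.065 + 0.064 = 1.104
GRR = 1.104

1.104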